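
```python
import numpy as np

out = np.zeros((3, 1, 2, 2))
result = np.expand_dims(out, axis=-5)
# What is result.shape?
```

(1, 3, 1, 2, 2)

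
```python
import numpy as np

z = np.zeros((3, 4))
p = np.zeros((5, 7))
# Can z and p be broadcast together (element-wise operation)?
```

No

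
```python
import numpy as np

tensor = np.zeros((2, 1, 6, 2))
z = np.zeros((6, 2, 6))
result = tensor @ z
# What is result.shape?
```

(2, 6, 6, 6)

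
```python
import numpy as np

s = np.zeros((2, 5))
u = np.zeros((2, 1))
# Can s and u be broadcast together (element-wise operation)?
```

Yes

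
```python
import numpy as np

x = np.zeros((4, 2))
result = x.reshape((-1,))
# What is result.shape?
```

(8,)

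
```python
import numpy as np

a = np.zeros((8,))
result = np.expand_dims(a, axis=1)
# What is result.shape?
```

(8, 1)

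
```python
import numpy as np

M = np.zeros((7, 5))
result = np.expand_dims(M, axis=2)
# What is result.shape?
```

(7, 5, 1)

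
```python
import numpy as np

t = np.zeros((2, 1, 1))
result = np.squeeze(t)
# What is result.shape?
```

(2,)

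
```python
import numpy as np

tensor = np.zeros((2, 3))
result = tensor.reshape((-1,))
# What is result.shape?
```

(6,)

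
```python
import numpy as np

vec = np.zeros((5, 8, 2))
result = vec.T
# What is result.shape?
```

(2, 8, 5)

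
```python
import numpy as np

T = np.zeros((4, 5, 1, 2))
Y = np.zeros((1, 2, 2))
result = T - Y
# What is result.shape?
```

(4, 5, 2, 2)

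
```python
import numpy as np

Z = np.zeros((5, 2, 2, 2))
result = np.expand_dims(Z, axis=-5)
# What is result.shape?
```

(1, 5, 2, 2, 2)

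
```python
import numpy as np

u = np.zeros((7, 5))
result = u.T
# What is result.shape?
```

(5, 7)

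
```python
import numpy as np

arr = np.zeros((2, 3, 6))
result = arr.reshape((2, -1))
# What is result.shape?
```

(2, 18)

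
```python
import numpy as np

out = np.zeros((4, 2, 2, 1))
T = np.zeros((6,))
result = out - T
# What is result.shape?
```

(4, 2, 2, 6)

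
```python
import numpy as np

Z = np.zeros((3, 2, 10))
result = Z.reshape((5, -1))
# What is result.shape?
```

(5, 12)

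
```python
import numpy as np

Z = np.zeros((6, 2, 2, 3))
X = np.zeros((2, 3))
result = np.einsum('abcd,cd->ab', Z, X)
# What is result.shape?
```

(6, 2)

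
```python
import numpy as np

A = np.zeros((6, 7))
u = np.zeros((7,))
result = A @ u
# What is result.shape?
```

(6,)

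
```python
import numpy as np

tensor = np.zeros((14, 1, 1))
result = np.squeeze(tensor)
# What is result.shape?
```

(14,)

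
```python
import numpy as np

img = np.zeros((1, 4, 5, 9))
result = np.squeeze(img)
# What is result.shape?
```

(4, 5, 9)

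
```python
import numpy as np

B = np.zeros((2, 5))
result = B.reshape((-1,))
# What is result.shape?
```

(10,)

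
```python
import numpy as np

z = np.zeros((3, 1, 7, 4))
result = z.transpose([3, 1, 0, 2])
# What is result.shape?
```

(4, 1, 3, 7)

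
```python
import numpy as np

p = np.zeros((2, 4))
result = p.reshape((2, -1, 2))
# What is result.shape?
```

(2, 2, 2)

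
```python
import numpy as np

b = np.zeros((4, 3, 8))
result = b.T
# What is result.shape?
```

(8, 3, 4)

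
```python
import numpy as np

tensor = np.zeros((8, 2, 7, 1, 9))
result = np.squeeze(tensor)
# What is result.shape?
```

(8, 2, 7, 9)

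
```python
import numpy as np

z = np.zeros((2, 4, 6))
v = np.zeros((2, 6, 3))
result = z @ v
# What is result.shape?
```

(2, 4, 3)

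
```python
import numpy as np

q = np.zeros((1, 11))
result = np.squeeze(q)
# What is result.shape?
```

(11,)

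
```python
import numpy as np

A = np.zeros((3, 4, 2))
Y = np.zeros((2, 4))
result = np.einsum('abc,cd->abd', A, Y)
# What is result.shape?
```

(3, 4, 4)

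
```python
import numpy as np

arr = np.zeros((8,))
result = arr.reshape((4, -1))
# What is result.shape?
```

(4, 2)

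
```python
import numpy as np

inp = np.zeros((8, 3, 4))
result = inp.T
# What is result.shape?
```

(4, 3, 8)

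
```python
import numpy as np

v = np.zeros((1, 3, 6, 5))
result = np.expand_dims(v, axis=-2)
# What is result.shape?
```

(1, 3, 6, 1, 5)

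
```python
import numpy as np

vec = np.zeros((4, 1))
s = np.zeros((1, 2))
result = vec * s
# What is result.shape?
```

(4, 2)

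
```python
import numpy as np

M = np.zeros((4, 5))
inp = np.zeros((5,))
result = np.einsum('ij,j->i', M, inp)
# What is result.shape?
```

(4,)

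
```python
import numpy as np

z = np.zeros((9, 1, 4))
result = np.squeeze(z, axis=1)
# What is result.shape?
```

(9, 4)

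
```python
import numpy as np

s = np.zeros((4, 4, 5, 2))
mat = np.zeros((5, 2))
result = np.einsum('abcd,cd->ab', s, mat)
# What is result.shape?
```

(4, 4)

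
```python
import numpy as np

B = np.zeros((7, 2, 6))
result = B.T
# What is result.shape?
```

(6, 2, 7)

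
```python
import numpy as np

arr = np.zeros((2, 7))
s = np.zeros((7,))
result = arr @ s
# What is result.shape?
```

(2,)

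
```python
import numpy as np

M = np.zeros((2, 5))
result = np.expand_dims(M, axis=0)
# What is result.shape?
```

(1, 2, 5)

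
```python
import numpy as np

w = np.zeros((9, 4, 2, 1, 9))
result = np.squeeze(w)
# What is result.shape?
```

(9, 4, 2, 9)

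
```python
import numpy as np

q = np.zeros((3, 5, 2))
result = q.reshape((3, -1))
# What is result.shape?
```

(3, 10)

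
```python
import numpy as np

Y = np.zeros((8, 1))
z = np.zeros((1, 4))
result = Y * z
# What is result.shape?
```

(8, 4)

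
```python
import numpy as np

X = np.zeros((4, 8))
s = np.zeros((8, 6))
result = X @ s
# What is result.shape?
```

(4, 6)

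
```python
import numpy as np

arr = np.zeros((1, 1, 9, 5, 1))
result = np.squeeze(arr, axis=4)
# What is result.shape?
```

(1, 1, 9, 5)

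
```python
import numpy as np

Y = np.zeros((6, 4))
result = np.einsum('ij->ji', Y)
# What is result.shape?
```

(4, 6)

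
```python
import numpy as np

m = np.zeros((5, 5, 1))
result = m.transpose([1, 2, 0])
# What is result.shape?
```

(5, 1, 5)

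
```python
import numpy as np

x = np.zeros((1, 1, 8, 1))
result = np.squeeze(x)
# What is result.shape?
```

(8,)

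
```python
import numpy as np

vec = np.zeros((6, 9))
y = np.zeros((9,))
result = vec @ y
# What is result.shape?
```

(6,)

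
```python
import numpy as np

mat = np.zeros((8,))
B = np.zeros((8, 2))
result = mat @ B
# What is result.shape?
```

(2,)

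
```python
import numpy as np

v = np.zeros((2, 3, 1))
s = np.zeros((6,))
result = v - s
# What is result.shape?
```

(2, 3, 6)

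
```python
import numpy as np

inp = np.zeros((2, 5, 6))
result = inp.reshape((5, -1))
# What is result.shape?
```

(5, 12)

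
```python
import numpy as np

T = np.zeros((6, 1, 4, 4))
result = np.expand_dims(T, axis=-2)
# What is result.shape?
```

(6, 1, 4, 1, 4)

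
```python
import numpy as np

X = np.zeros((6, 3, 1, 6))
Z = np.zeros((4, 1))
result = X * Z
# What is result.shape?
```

(6, 3, 4, 6)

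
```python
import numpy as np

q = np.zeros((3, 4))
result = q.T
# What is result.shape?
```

(4, 3)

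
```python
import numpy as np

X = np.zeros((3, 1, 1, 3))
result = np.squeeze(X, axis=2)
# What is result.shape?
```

(3, 1, 3)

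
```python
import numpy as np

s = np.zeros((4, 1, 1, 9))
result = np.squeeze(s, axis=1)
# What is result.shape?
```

(4, 1, 9)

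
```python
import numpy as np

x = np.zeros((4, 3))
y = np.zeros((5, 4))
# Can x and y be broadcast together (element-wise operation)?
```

No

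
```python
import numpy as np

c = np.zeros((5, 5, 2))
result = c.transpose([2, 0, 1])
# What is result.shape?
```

(2, 5, 5)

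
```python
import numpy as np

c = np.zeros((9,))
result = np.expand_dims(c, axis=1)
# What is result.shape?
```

(9, 1)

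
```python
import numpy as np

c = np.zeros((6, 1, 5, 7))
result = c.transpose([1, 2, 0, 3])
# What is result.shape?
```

(1, 5, 6, 7)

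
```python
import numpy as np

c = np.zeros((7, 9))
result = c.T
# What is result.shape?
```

(9, 7)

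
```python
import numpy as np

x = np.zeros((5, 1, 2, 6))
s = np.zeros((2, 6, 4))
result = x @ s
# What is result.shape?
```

(5, 2, 2, 4)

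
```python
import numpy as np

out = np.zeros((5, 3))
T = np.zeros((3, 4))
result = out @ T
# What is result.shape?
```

(5, 4)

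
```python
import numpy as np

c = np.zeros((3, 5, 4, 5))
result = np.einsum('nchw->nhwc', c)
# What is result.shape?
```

(3, 4, 5, 5)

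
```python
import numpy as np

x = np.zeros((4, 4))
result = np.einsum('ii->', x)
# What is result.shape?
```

()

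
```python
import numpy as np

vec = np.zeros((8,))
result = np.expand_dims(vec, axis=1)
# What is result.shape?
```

(8, 1)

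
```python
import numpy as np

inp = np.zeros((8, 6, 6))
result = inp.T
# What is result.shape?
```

(6, 6, 8)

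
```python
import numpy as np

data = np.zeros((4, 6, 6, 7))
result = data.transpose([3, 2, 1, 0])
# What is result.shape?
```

(7, 6, 6, 4)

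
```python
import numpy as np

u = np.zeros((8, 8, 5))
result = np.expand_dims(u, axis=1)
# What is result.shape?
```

(8, 1, 8, 5)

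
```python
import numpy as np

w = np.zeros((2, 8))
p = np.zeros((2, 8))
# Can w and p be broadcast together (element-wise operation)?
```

Yes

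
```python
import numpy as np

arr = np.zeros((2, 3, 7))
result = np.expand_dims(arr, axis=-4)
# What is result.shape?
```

(1, 2, 3, 7)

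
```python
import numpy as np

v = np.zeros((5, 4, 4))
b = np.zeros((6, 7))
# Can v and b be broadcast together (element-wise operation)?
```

No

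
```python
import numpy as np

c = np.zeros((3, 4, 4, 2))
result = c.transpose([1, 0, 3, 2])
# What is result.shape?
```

(4, 3, 2, 4)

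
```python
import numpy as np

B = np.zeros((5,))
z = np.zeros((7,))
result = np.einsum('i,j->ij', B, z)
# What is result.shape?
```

(5, 7)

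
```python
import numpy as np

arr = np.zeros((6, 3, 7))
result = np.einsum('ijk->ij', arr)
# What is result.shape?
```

(6, 3)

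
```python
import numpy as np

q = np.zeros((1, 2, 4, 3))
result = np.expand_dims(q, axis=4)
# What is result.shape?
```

(1, 2, 4, 3, 1)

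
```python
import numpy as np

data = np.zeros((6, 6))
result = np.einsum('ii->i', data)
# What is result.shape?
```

(6,)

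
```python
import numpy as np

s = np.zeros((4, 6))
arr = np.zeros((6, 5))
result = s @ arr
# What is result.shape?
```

(4, 5)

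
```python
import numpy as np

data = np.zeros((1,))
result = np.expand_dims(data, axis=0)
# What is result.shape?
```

(1, 1)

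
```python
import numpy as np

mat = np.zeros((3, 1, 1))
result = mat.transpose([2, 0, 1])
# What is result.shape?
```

(1, 3, 1)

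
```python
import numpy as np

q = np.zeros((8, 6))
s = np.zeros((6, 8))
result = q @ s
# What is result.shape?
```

(8, 8)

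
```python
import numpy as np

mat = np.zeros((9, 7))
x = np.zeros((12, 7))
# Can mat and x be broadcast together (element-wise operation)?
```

No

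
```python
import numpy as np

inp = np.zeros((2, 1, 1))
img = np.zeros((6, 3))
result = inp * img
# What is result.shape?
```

(2, 6, 3)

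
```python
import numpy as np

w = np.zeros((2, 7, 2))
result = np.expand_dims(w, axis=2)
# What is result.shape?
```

(2, 7, 1, 2)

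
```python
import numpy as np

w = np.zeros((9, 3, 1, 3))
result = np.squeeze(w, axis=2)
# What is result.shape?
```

(9, 3, 3)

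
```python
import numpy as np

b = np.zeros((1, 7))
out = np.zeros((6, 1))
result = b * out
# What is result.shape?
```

(6, 7)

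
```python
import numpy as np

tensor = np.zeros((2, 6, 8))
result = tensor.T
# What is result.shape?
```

(8, 6, 2)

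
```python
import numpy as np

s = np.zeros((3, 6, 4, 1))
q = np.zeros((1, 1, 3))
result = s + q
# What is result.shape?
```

(3, 6, 4, 3)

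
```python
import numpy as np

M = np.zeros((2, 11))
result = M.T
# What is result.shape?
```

(11, 2)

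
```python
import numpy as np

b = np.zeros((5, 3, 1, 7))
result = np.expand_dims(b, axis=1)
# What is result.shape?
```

(5, 1, 3, 1, 7)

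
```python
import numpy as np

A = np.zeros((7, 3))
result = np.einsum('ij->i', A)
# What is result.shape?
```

(7,)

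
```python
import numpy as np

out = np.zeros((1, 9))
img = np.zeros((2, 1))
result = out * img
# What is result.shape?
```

(2, 9)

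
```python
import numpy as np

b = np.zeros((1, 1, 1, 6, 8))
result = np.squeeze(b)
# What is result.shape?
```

(6, 8)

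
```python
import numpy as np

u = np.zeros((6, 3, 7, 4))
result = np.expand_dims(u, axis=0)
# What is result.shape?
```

(1, 6, 3, 7, 4)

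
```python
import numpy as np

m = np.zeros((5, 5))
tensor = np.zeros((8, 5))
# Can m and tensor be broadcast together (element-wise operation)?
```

No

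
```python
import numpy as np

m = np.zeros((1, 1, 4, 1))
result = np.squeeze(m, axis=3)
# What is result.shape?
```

(1, 1, 4)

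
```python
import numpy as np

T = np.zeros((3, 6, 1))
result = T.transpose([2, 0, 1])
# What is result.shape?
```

(1, 3, 6)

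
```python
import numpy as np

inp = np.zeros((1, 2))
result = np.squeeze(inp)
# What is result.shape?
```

(2,)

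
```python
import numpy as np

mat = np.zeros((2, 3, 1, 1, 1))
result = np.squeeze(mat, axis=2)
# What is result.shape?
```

(2, 3, 1, 1)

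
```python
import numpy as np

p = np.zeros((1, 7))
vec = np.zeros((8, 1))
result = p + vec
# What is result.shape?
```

(8, 7)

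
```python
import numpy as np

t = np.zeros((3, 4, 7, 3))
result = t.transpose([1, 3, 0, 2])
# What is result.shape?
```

(4, 3, 3, 7)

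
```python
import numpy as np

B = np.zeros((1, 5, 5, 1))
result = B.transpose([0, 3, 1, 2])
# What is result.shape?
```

(1, 1, 5, 5)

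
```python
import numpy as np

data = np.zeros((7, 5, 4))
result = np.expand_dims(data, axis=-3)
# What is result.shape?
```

(7, 1, 5, 4)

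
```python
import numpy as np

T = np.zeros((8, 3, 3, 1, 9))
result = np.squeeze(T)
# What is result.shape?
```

(8, 3, 3, 9)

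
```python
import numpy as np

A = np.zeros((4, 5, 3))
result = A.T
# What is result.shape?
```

(3, 5, 4)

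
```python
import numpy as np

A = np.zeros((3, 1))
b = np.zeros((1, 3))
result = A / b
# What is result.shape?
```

(3, 3)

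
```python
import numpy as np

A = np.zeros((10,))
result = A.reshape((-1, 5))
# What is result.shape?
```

(2, 5)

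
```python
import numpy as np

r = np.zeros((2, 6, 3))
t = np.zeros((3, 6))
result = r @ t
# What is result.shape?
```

(2, 6, 6)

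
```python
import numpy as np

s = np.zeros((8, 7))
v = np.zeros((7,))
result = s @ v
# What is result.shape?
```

(8,)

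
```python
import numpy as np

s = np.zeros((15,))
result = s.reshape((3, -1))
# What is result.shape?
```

(3, 5)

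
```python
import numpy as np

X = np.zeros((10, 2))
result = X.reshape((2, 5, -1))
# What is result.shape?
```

(2, 5, 2)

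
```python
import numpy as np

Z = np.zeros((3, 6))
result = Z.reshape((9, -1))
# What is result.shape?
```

(9, 2)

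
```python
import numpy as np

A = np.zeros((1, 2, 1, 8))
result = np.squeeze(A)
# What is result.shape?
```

(2, 8)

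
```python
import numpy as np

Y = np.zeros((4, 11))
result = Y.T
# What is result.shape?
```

(11, 4)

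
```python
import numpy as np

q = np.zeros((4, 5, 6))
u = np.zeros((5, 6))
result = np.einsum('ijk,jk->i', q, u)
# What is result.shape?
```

(4,)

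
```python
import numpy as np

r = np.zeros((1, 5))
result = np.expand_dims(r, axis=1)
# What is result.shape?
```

(1, 1, 5)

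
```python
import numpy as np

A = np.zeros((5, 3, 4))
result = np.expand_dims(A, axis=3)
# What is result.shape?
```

(5, 3, 4, 1)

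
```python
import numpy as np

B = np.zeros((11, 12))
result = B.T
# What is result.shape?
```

(12, 11)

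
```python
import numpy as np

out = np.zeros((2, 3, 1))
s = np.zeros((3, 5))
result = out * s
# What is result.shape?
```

(2, 3, 5)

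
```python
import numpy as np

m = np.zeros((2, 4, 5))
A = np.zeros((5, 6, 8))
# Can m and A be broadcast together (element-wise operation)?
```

No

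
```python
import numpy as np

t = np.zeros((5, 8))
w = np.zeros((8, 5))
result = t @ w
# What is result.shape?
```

(5, 5)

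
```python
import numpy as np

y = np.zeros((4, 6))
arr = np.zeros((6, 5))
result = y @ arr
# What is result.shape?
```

(4, 5)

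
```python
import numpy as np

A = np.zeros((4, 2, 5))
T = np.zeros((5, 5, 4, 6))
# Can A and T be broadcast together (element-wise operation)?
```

No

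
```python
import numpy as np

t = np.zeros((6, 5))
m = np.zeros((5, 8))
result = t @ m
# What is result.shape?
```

(6, 8)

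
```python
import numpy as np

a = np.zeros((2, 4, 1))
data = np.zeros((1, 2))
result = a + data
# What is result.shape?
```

(2, 4, 2)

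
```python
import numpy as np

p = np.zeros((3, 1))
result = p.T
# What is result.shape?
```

(1, 3)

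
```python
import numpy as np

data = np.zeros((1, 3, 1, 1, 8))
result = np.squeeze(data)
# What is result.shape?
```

(3, 8)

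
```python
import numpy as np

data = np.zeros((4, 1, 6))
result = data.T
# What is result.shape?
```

(6, 1, 4)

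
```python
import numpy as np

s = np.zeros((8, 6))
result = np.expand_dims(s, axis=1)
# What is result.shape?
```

(8, 1, 6)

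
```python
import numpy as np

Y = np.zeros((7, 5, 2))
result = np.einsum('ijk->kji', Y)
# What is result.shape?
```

(2, 5, 7)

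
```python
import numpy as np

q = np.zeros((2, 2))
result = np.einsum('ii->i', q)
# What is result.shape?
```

(2,)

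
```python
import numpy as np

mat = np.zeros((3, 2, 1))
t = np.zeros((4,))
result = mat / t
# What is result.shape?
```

(3, 2, 4)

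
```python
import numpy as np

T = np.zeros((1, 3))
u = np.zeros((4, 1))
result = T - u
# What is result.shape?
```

(4, 3)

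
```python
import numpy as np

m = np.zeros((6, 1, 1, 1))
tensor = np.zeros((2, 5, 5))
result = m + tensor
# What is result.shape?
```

(6, 2, 5, 5)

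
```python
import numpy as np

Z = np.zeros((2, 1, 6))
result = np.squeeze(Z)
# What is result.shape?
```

(2, 6)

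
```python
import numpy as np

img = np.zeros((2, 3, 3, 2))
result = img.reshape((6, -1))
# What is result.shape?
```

(6, 6)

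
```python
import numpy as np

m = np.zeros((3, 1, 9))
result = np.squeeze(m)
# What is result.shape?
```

(3, 9)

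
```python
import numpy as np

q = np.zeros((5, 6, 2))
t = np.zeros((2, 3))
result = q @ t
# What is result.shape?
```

(5, 6, 3)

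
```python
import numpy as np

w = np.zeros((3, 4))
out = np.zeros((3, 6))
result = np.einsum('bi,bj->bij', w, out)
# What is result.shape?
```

(3, 4, 6)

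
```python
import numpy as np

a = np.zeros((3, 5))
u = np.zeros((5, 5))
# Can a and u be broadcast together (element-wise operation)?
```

No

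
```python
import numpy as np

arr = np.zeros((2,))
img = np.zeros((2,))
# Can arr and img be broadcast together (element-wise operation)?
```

Yes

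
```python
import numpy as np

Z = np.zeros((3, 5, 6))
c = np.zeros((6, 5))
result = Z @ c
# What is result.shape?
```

(3, 5, 5)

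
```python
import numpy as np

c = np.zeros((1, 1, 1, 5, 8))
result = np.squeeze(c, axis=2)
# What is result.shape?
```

(1, 1, 5, 8)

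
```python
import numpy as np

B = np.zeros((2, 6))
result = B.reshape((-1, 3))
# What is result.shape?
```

(4, 3)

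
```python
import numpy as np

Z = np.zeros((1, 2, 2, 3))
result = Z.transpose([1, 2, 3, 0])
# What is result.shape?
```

(2, 2, 3, 1)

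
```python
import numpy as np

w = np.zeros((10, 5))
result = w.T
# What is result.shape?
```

(5, 10)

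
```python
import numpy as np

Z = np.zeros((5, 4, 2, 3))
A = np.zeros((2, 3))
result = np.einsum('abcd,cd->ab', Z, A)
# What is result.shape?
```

(5, 4)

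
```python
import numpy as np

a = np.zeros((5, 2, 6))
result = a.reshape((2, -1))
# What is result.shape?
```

(2, 30)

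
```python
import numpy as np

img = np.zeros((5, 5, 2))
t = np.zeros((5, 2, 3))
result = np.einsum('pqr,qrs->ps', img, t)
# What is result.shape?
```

(5, 3)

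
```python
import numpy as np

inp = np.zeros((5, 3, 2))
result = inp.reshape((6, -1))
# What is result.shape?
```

(6, 5)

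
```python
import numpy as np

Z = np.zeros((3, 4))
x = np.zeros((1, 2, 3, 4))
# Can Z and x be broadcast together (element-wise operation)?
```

Yes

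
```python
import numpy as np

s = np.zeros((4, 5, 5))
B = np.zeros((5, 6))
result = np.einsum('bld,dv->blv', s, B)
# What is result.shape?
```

(4, 5, 6)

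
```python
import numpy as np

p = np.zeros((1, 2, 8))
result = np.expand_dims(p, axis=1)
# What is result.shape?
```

(1, 1, 2, 8)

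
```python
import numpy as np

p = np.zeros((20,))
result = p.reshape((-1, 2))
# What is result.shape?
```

(10, 2)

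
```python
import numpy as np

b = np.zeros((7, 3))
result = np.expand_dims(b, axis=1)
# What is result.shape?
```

(7, 1, 3)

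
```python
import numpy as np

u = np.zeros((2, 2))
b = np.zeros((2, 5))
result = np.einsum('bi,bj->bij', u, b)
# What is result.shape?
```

(2, 2, 5)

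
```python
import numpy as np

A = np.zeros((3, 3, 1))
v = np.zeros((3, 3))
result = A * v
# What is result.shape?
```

(3, 3, 3)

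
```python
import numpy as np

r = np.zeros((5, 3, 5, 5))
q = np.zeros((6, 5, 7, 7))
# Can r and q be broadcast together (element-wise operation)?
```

No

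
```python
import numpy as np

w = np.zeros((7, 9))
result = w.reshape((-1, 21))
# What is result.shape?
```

(3, 21)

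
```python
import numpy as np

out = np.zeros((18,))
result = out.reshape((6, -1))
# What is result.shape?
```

(6, 3)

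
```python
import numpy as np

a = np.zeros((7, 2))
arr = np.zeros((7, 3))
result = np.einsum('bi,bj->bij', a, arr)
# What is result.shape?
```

(7, 2, 3)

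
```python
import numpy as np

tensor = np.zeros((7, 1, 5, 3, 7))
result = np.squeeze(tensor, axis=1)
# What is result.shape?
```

(7, 5, 3, 7)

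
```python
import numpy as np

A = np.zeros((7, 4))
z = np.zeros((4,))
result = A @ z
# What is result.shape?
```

(7,)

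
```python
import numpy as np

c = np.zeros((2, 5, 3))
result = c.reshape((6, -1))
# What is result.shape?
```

(6, 5)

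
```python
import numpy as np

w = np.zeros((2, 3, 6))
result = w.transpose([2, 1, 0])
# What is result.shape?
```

(6, 3, 2)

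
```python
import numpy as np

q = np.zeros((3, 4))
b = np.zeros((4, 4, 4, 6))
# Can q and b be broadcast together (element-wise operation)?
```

No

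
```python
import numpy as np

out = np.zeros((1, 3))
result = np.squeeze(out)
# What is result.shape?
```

(3,)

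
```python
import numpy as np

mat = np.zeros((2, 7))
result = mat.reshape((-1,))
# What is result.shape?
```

(14,)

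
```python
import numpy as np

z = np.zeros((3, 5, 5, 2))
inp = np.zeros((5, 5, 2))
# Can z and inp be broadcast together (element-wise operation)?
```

Yes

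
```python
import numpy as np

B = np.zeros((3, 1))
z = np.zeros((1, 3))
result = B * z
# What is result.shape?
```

(3, 3)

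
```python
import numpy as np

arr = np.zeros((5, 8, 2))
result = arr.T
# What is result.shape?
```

(2, 8, 5)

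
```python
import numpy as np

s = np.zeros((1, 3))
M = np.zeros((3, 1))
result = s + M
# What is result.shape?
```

(3, 3)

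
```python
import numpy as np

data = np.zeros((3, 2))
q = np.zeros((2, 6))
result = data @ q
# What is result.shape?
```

(3, 6)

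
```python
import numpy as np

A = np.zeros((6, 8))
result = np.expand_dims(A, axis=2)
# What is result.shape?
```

(6, 8, 1)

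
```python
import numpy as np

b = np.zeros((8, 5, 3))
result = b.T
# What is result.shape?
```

(3, 5, 8)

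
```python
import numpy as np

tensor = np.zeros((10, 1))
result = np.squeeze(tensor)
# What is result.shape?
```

(10,)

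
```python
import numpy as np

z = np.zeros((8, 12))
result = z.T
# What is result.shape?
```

(12, 8)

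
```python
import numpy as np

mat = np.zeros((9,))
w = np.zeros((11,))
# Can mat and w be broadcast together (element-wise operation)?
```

No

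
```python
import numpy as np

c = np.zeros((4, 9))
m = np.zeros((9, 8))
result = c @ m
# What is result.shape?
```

(4, 8)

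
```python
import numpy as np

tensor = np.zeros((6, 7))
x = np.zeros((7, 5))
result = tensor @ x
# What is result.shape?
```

(6, 5)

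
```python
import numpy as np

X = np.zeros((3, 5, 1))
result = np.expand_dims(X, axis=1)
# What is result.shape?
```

(3, 1, 5, 1)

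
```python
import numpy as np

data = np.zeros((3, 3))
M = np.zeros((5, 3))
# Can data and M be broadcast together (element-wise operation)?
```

No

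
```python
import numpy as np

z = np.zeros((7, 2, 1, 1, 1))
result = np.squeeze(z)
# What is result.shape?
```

(7, 2)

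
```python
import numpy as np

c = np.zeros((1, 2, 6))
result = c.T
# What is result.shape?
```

(6, 2, 1)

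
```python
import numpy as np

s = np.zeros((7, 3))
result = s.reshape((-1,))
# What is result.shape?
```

(21,)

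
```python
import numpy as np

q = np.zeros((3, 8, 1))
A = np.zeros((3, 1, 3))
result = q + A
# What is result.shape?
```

(3, 8, 3)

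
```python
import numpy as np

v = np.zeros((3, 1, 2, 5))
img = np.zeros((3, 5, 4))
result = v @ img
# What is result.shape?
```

(3, 3, 2, 4)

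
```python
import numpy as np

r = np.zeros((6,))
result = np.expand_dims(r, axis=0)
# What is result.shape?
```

(1, 6)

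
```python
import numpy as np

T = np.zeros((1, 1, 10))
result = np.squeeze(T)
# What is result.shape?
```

(10,)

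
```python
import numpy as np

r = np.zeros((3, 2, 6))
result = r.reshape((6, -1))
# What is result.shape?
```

(6, 6)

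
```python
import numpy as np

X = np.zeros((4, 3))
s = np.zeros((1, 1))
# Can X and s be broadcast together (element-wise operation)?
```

Yes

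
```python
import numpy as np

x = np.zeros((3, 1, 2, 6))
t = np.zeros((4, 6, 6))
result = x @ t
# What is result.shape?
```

(3, 4, 2, 6)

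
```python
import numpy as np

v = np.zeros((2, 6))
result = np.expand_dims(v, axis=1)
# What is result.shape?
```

(2, 1, 6)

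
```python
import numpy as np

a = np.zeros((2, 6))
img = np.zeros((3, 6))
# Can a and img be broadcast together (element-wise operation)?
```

No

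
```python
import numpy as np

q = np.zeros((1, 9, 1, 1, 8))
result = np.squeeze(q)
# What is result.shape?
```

(9, 8)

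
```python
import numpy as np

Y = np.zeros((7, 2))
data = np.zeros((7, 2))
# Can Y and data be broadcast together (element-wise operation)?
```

Yes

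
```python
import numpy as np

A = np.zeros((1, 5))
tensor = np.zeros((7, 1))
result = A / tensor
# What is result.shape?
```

(7, 5)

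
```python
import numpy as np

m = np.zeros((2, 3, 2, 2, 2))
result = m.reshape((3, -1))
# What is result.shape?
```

(3, 16)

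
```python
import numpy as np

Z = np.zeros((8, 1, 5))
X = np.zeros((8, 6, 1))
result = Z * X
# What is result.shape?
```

(8, 6, 5)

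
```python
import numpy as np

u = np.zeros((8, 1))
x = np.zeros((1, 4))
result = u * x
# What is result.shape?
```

(8, 4)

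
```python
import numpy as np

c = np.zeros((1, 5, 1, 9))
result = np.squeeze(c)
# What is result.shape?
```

(5, 9)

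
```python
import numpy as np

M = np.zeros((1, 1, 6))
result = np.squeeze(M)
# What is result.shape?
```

(6,)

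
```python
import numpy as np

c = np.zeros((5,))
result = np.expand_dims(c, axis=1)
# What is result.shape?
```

(5, 1)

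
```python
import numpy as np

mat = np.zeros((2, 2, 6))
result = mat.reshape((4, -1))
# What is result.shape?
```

(4, 6)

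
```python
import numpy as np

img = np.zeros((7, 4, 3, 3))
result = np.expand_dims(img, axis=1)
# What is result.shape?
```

(7, 1, 4, 3, 3)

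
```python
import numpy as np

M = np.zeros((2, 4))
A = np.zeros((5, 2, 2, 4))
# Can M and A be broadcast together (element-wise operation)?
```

Yes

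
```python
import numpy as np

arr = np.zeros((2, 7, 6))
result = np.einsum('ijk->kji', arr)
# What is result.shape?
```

(6, 7, 2)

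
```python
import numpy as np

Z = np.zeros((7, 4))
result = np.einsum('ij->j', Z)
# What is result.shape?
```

(4,)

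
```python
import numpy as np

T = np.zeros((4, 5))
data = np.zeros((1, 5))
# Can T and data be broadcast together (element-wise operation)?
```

Yes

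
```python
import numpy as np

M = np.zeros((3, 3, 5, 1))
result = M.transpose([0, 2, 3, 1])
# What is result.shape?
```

(3, 5, 1, 3)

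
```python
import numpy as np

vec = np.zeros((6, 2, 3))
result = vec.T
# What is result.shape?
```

(3, 2, 6)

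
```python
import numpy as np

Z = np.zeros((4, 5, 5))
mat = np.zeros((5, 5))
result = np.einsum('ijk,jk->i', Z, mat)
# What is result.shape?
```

(4,)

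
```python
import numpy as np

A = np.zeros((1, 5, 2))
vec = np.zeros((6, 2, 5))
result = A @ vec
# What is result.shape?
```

(6, 5, 5)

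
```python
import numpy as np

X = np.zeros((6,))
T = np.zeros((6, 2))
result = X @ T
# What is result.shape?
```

(2,)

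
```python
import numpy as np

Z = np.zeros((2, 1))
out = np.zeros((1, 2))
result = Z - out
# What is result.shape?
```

(2, 2)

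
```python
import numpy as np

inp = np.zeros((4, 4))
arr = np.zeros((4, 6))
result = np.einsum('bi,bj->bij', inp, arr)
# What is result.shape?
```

(4, 4, 6)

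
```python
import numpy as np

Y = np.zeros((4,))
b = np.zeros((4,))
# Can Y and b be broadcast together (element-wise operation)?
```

Yes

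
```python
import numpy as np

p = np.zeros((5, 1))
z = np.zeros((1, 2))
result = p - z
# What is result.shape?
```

(5, 2)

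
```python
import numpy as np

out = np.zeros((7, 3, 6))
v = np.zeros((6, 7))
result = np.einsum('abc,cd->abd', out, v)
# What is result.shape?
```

(7, 3, 7)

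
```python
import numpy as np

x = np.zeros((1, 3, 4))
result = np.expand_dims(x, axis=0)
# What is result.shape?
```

(1, 1, 3, 4)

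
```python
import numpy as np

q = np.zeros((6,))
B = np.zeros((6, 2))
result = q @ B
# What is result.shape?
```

(2,)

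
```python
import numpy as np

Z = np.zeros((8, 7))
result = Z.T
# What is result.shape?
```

(7, 8)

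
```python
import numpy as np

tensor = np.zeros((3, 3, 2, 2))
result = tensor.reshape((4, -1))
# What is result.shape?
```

(4, 9)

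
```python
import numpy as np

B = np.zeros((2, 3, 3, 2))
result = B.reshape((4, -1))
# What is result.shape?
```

(4, 9)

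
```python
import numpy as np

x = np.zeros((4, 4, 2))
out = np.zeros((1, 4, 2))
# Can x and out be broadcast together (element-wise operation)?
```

Yes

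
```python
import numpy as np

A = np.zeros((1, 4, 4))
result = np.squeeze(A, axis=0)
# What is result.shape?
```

(4, 4)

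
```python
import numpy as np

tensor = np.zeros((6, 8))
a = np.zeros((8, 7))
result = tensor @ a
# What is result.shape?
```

(6, 7)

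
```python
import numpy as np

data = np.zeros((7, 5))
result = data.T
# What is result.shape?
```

(5, 7)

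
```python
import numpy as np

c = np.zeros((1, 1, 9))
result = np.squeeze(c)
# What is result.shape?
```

(9,)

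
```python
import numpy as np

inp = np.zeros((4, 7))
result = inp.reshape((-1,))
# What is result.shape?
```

(28,)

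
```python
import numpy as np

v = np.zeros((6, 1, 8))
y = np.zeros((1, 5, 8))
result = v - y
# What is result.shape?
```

(6, 5, 8)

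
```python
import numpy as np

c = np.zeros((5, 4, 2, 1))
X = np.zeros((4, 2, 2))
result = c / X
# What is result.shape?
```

(5, 4, 2, 2)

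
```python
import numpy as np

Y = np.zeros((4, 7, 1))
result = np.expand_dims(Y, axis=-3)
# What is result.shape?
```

(4, 1, 7, 1)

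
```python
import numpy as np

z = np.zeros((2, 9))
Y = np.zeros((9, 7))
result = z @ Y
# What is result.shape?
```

(2, 7)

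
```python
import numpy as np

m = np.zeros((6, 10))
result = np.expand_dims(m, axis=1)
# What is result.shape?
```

(6, 1, 10)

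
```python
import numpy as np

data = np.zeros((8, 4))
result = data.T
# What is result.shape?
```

(4, 8)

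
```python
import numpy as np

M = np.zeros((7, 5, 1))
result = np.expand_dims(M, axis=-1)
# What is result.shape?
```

(7, 5, 1, 1)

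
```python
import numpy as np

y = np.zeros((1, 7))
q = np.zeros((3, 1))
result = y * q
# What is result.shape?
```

(3, 7)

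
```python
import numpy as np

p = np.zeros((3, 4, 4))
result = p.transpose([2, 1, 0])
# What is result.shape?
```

(4, 4, 3)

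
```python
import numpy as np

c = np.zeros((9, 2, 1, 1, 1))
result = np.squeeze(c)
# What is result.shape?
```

(9, 2)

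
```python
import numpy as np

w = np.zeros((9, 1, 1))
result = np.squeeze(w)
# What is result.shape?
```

(9,)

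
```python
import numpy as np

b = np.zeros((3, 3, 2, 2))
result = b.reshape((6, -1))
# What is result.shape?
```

(6, 6)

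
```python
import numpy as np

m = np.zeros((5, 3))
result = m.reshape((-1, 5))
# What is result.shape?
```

(3, 5)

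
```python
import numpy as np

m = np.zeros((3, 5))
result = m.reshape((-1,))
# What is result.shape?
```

(15,)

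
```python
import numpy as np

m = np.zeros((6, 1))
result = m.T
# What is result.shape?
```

(1, 6)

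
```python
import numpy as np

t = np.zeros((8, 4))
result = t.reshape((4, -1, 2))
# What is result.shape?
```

(4, 4, 2)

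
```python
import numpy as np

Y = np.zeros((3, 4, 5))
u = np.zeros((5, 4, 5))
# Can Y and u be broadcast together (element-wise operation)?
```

No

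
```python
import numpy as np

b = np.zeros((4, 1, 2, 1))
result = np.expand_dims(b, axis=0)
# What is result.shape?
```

(1, 4, 1, 2, 1)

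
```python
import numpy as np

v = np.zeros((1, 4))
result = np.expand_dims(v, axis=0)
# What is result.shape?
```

(1, 1, 4)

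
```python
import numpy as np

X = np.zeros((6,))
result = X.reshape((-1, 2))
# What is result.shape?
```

(3, 2)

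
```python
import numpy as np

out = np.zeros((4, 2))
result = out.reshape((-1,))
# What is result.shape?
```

(8,)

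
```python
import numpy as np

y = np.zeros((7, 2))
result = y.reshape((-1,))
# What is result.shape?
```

(14,)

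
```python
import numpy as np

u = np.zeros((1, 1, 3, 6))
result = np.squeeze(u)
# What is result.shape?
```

(3, 6)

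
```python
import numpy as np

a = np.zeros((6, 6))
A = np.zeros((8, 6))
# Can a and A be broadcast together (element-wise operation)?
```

No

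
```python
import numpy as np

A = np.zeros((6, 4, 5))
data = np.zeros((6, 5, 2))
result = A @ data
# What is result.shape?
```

(6, 4, 2)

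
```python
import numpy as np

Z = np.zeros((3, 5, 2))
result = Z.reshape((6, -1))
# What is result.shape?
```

(6, 5)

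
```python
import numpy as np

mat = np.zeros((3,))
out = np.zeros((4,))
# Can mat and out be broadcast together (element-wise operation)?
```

No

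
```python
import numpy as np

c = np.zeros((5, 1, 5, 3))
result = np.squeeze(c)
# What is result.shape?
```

(5, 5, 3)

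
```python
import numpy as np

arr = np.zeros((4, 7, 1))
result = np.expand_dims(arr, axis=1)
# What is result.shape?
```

(4, 1, 7, 1)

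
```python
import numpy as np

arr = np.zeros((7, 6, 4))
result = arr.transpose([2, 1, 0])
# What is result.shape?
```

(4, 6, 7)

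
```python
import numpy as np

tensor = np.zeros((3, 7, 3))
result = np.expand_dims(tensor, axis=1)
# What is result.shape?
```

(3, 1, 7, 3)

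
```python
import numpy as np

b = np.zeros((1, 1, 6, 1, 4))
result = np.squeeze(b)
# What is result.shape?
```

(6, 4)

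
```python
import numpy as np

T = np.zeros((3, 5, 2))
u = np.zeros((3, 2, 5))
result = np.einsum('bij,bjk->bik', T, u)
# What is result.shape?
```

(3, 5, 5)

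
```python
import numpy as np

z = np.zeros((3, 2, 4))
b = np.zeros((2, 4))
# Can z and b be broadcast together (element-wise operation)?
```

Yes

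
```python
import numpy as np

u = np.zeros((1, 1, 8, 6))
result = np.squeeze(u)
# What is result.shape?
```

(8, 6)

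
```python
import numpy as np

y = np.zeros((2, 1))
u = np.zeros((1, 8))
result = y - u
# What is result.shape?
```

(2, 8)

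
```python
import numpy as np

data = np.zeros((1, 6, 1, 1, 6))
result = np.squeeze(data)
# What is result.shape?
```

(6, 6)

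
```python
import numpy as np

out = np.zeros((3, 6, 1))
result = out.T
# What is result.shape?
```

(1, 6, 3)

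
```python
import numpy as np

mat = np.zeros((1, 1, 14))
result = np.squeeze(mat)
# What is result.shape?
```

(14,)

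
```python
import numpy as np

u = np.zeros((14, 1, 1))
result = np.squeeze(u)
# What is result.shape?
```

(14,)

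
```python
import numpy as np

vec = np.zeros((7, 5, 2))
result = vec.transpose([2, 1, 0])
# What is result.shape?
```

(2, 5, 7)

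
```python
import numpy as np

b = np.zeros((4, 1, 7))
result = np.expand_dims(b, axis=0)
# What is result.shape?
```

(1, 4, 1, 7)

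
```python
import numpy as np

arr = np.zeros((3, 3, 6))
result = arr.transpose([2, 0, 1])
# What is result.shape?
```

(6, 3, 3)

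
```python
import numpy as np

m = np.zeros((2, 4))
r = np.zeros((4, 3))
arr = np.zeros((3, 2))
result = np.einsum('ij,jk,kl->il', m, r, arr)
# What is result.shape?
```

(2, 2)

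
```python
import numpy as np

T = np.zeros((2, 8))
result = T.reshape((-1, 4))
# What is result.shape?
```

(4, 4)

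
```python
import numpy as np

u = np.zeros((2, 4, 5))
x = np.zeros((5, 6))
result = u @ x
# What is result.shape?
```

(2, 4, 6)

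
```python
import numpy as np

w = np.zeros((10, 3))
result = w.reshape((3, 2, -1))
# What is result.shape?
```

(3, 2, 5)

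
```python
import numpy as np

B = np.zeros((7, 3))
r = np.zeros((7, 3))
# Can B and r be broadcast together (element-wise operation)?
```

Yes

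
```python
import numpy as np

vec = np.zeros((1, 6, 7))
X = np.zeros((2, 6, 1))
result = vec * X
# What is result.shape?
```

(2, 6, 7)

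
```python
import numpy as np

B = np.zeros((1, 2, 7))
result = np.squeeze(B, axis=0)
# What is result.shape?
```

(2, 7)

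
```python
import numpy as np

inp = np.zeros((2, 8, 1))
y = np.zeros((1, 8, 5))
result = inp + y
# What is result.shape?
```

(2, 8, 5)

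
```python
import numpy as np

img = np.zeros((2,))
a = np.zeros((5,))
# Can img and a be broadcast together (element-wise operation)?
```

No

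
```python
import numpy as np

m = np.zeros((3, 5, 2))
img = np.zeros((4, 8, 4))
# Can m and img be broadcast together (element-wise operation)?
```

No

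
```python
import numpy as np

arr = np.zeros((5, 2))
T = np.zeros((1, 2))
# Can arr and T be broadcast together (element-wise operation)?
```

Yes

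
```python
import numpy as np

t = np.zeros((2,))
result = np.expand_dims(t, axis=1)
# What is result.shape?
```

(2, 1)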